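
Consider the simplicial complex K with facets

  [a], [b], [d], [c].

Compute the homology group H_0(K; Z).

H_0 = Z^4.

Fix the vertex order a < b < c < d and write every simplex with vertices in increasing order. Then dim K = 0 and the simplices of K are:

  0-simplices (4): a, b, c, d

giving chain groups C_0 ≅ Z^4.

Computing H_k = (kernel of ∂_k) / (image of ∂_{k+1}):

  H_0: rank C_0 − rank ∂_1 = 4 − 0 = 4, and there is no ∂_1, so H_0 ≅ Z^4.

(K is a triangulation of a set of 4 points.)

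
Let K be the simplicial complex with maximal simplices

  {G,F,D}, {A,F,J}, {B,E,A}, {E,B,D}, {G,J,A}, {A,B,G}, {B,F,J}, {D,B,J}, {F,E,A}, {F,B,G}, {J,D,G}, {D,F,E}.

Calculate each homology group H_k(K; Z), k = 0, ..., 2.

We work with the vertex ordering A < B < D < E < F < G < J. The simplices of K, each written with vertices in increasing order, are:

  0-simplices (7): A, B, D, E, F, G, J
  1-simplices (18): AB, AE, AF, AG, AJ, BD, BE, BF, BG, BJ, DE, DF, DG, DJ, EF, FG, FJ, GJ
  2-simplices (12): ABE, ABG, AEF, AFJ, AGJ, BDE, BDJ, BFG, BFJ, DEF, DFG, DGJ

so the chain groups are C_0 ≅ Z^7, C_1 ≅ Z^18, C_2 ≅ Z^12.

∂_1: C_1 → C_0 sends each edge [p,q] (with p < q) to q − p.
The resulting 7×18 matrix has rank 6, and its Smith normal form has invariant factors (1,1,1,1,1,1).

∂_2: C_2 → C_1 sends each 2-simplex [p,q,r] to [q,r] − [p,r] + [p,q]. For instance
  ∂BFG = FG − BG + BF,
  ∂AGJ = GJ − AJ + AG.
The 18×12 boundary matrix has rank 12 and Smith normal form diag(1,1,1,1,1,1,1,1,1,1,1,2).

Computing H_k = (kernel of ∂_k) / (image of ∂_{k+1}):

  H_0: rank C_0 − rank ∂_1 = 7 − 6 = 1, and the invariant factors of ∂_1 are all 1, so H_0 ≅ Z.
  H_1: rank ker ∂_1 − rank ∂_2 = (18 − 6) − 12 = 0, and ∂_2 has invariant factor 2 > 1, so H_1 ≅ Z/2Z.
  H_2: rank ker ∂_2 − rank ∂_3 = (12 − 12) − 0 = 0, and there is no ∂_3, so H_2 ≅ 0.

H_0 ≅ Z,  H_1 ≅ Z/2Z,  H_2 = 0.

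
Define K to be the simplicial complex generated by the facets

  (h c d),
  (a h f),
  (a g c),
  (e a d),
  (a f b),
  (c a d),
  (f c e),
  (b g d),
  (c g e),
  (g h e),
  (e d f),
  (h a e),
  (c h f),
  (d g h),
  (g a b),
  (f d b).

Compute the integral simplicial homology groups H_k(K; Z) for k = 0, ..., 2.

H_0 = Z,  H_1 = Z^2,  H_2 = Z.

K has 8 vertices, 24 edges, 16 triangles.
rank ∂_0 = 0, rank ∂_1 = 7 ⇒ b_0 = 8 − 0 − 7 = 1; all invariant factors of ∂_1 are 1 so no torsion. So H_0 ≅ Z.
rank ∂_1 = 7, rank ∂_2 = 15 ⇒ b_1 = 24 − 7 − 15 = 2; all invariant factors of ∂_2 are 1 so no torsion. So H_1 ≅ Z^2.
rank ∂_2 = 15, rank ∂_3 = 0 ⇒ b_2 = 16 − 15 − 0 = 1. So H_2 ≅ Z.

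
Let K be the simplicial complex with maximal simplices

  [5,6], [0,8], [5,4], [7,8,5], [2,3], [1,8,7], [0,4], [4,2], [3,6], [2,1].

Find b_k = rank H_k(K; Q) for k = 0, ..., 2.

K has 9 vertices, 13 edges, 2 triangles.
rank ∂_0 = 0, rank ∂_1 = 8 ⇒ b_0 = 9 − 0 − 8 = 1; all invariant factors of ∂_1 are 1 so no torsion. So H_0 = Z.
rank ∂_1 = 8, rank ∂_2 = 2 ⇒ b_1 = 13 − 8 − 2 = 3; all invariant factors of ∂_2 are 1 so no torsion. So H_1 = Z^3.
rank ∂_2 = 2, rank ∂_3 = 0 ⇒ b_2 = 2 − 2 − 0 = 0. So H_2 = 0.

b_0 = 1, b_1 = 3, b_2 = 0.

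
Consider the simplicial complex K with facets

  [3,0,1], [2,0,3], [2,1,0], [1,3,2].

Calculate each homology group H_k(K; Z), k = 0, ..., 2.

H_0 ≅ Z,  H_1 = 0,  H_2 ≅ Z.

Take the total order 0 < 1 < 2 < 3 on the vertex set. Then K (dimension 2) consists of the simplices:

  0-simplices (4): [0], [1], [2], [3]
  1-simplices (6): [0,1], [0,2], [0,3], [1,2], [1,3], [2,3]
  2-simplices (4): [0,1,2], [0,1,3], [0,2,3], [1,2,3]

so the chain groups are C_0 ≅ Z^4, C_1 ≅ Z^6, C_2 ≅ Z^4.

∂_1: C_1 → C_0 is given by ∂[p,q] = [q] − [p].
This gives a 4×6 integer matrix of rank 3; reducing to Smith normal form yields diagonal entries (1,1,1).

The boundary map ∂_2: C_2 → C_1 acts by ∂[p,q,r] = [q,r] − [p,r] + [p,q]. For instance
  ∂[0,2,3] = [2,3] − [0,3] + [0,2],
  ∂[1,2,3] = [2,3] − [1,3] + [1,2].
As a 6×4 matrix over Z this has rank 3, with invariant factors (1,1,1).

Now H_k = ker ∂_k / im ∂_{k+1}, so:

  H_0: rank C_0 − rank ∂_1 = 4 − 3 = 1, and the invariant factors of ∂_1 are all 1, so H_0 = Z.
  H_1: rank ker ∂_1 − rank ∂_2 = (6 − 3) − 3 = 0, and the invariant factors of ∂_2 are all 1, so H_1 = 0.
  H_2: rank ker ∂_2 − rank ∂_3 = (4 − 3) − 0 = 1, and there is no ∂_3, so H_2 = Z.

(K is a triangulation of the 2-sphere S^2.)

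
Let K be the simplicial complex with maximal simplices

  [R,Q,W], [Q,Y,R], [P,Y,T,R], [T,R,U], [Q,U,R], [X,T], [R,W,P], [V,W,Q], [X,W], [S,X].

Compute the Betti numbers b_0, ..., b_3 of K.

Fix the vertex order P < Q < R < S < T < U < V < W < X < Y and write every simplex with vertices in increasing order. Then dim K = 3 and the simplices of K are:

  0-simplices (10): P, Q, R, S, T, U, V, W, X, Y
  1-simplices (19): PR, PT, PW, PY, QR, QU, QV, QW, QY, RT, RU, RW, RY, SX, TU, TX, TY, VW, WX
  2-simplices (10): PRT, PRW, PRY, PTY, QRU, QRW, QRY, QVW, RTU, RTY
  3-simplices (1): PRTY

Hence C_0 ≅ Z^10, C_1 ≅ Z^19, C_2 ≅ Z^10, C_3 ≅ Z^1.

The boundary map ∂_1: C_1 → C_0 sends each edge [p,q] (with p < q) to q − p. For instance
  ∂TY = Y − T.
As a 10×19 matrix over Z this has rank 9, with invariant factors (1,1,1,1,1,1,1,1,1).

The boundary map ∂_2: C_2 → C_1 acts by ∂[p,q,r] = [q,r] − [p,r] + [p,q]. For instance
  ∂PTY = TY − PY + PT,
  ∂PRT = RT − PT + PR.
The resulting 19×10 matrix has rank 9, and its Smith normal form has invariant factors (1,1,1,1,1,1,1,1,1).

∂_3: C_3 → C_2 sends each 3-simplex σ to the alternating sum Σ_i (−1)^i (σ with its i-th vertex removed). For instance
  ∂PRTY = RTY − PTY + PRY − PRT.
This gives a 10×1 integer matrix of rank 1; reducing to Smith normal form yields diagonal entries (1).

Computing H_k = (kernel of ∂_k) / (image of ∂_{k+1}):

  H_0: rank C_0 − rank ∂_1 = 10 − 9 = 1, and the invariant factors of ∂_1 are all 1, so H_0 = Z.
  H_1: rank ker ∂_1 − rank ∂_2 = (19 − 9) − 9 = 1, and the invariant factors of ∂_2 are all 1, so H_1 = Z.
  H_2: rank ker ∂_2 − rank ∂_3 = (10 − 9) − 1 = 0, and the invariant factors of ∂_3 are all 1, so H_2 = 0.
  H_3: rank ker ∂_3 − rank ∂_4 = (1 − 1) − 0 = 0, and there is no ∂_4, so H_3 = 0.

Hence the Betti numbers are b_0 = 1, b_1 = 1, b_2 = 0, b_3 = 0.

b_0 = 1, b_1 = 1, b_2 = 0, b_3 = 0.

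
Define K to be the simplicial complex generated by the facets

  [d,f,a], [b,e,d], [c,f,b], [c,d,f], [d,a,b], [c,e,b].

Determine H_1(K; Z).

H_1 = Z.

Take the total order a < b < c < d < e < f on the vertex set. Then K (dimension 2) consists of the simplices:

  0-simplices (6): a, b, c, d, e, f
  1-simplices (12): ab, ad, af, bc, bd, be, bf, cd, ce, cf, de, df
  2-simplices (6): abd, adf, bce, bcf, bde, cdf

so the chain groups are C_0 ≅ Z^6, C_1 ≅ Z^12, C_2 ≅ Z^6.

Boundary ∂_1: C_1 → C_0 is given by ∂[p,q] = [q] − [p]. For instance
  ∂cf = f − c.
As a 6×12 matrix over Z this has rank 5, with invariant factors (1,1,1,1,1).

Boundary ∂_2: C_2 → C_1 acts by ∂[p,q,r] = [q,r] − [p,r] + [p,q]. For instance
  ∂bce = ce − be + bc,
  ∂bcf = cf − bf + bc.
This gives a 12×6 integer matrix of rank 6; reducing to Smith normal form yields diagonal entries (1,1,1,1,1,1).

Computing H_k = (kernel of ∂_k) / (image of ∂_{k+1}):

  H_1: rank ker ∂_1 − rank ∂_2 = (12 − 5) − 6 = 1, and the invariant factors of ∂_2 are all 1, so H_1 = Z.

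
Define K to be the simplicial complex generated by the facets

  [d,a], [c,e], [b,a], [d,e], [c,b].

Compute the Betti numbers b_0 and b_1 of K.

Order the vertices as a < b < c < d < e. Listing each simplex with vertices in this order, K has dimension 1 with simplices:

  0-simplices (5): a, b, c, d, e
  1-simplices (5): ab, ad, bc, ce, de

so the chain groups are C_0 ≅ Z^5, C_1 ≅ Z^5.

Boundary ∂_1: C_1 → C_0 sends each edge [p,q] (with p < q) to q − p.
The 5×5 boundary matrix has rank 4 and Smith normal form diag(1,1,1,1).

From H_k ≅ ker(∂_k) / im(∂_{k+1}) we obtain:

  H_0: rank C_0 − rank ∂_1 = 5 − 4 = 1, and the invariant factors of ∂_1 are all 1, so H_0 = Z.
  H_1: rank ker ∂_1 − rank ∂_2 = (5 − 4) − 0 = 1, and there is no ∂_2, so H_1 = Z.

As a check, the Euler characteristic is 5 − 5 = 0, which agrees with 1 − 1 = 0.
(K is a triangulation of the circle S^1.)

Hence the Betti numbers are b_0 = 1, b_1 = 1.

b_0 = 1, b_1 = 1.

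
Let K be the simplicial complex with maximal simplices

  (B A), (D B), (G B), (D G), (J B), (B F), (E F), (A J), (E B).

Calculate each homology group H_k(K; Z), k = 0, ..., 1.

We work with the vertex ordering A < B < D < E < F < G < J. The simplices of K, each written with vertices in increasing order, are:

  0-simplices (7): A, B, D, E, F, G, J
  1-simplices (9): AB, AJ, BD, BE, BF, BG, BJ, DG, EF

so the chain groups are C_0 ≅ Z^7, C_1 ≅ Z^9.

Boundary ∂_1: C_1 → C_0 is given by ∂[p,q] = [q] − [p]. For instance
  ∂AB = B − A.
As a 7×9 matrix over Z this has rank 6, with invariant factors (1,1,1,1,1,1).

Reading off H_k = ker ∂_k / im ∂_{k+1}:

  H_0: rank C_0 − rank ∂_1 = 7 − 6 = 1, and the invariant factors of ∂_1 are all 1, so H_0 = Z.
  H_1: rank ker ∂_1 − rank ∂_2 = (9 − 6) − 0 = 3, and there is no ∂_2, so H_1 = Z^3.

As a check, the Euler characteristic is 7 − 9 = -2, which agrees with 1 − 3 = -2.

H_0 ≅ Z,  H_1 ≅ Z^3.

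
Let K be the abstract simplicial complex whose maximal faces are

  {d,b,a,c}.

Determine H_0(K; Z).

Take the total order a < b < c < d on the vertex set. Then K (dimension 3) consists of the simplices:

  0-simplices (4): a, b, c, d
  1-simplices (6): ab, ac, ad, bc, bd, cd
  2-simplices (4): abc, abd, acd, bcd
  3-simplices (1): abcd

giving chain groups C_0 ≅ Z^4, C_1 ≅ Z^6, C_2 ≅ Z^4, C_3 ≅ Z^1.

Boundary ∂_1: C_1 → C_0 maps an edge to its endpoints' difference, ∂[p,q] = q − p. For instance
  ∂ad = d − a.
The 4×6 boundary matrix has rank 3 and Smith normal form diag(1,1,1).

∂_2: C_2 → C_1 sends each 2-simplex [p,q,r] to [q,r] − [p,r] + [p,q]. For instance
  ∂acd = cd − ad + ac,
  ∂abc = bc − ac + ab.
The resulting 6×4 matrix has rank 3, and its Smith normal form has invariant factors (1,1,1).

The boundary map ∂_3: C_3 → C_2 sends each 3-simplex σ to the alternating sum Σ_i (−1)^i (σ with its i-th vertex removed). For instance
  ∂abcd = bcd − acd + abd − abc.
The 4×1 boundary matrix has rank 1 and Smith normal form diag(1).

Computing H_k = (kernel of ∂_k) / (image of ∂_{k+1}):

  H_0: rank C_0 − rank ∂_1 = 4 − 3 = 1, and the invariant factors of ∂_1 are all 1, so H_0 = Z.

(K is a triangulation of the 3-simplex.)

H_0 ≅ Z.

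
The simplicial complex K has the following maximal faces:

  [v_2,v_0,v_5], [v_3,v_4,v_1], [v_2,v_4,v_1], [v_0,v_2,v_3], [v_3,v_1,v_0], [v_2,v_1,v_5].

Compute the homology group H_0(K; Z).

H_0 = Z.

We work with the vertex ordering v_0 < v_1 < v_2 < v_3 < v_4 < v_5. The simplices of K, each written with vertices in increasing order, are:

  0-simplices (6): [v_0], [v_1], [v_2], [v_3], [v_4], [v_5]
  1-simplices (12): [v_0,v_1], [v_0,v_2], [v_0,v_3], [v_0,v_5], [v_1,v_2], [v_1,v_3], [v_1,v_4], [v_1,v_5], [v_2,v_3], [v_2,v_4], [v_2,v_5], [v_3,v_4]
  2-simplices (6): [v_0,v_1,v_3], [v_0,v_2,v_3], [v_0,v_2,v_5], [v_1,v_2,v_4], [v_1,v_2,v_5], [v_1,v_3,v_4]

Hence C_0 ≅ Z^6, C_1 ≅ Z^12, C_2 ≅ Z^6.

∂_1: C_1 → C_0 is given by ∂[p,q] = [q] − [p].
This gives a 6×12 integer matrix of rank 5; reducing to Smith normal form yields diagonal entries (1,1,1,1,1).

Boundary ∂_2: C_2 → C_1 maps a triangle to the signed sum of its edges. For instance
  ∂[v_0,v_2,v_5] = [v_2,v_5] − [v_0,v_5] + [v_0,v_2],
  ∂[v_1,v_3,v_4] = [v_3,v_4] − [v_1,v_4] + [v_1,v_3].
The 12×6 boundary matrix has rank 6 and Smith normal form diag(1,1,1,1,1,1).

Computing H_k = (kernel of ∂_k) / (image of ∂_{k+1}):

  H_0: rank C_0 − rank ∂_1 = 6 − 5 = 1, and the invariant factors of ∂_1 are all 1, so H_0 = Z.

(K is a triangulation of the cylinder S^1 x I.)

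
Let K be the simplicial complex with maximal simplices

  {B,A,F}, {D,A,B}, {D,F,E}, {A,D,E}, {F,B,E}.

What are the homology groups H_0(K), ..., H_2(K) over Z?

H_0 = Z,  H_1 = Z,  H_2 = 0.

We work with the vertex ordering A < B < D < E < F. The simplices of K, each written with vertices in increasing order, are:

  0-simplices (5): A, B, D, E, F
  1-simplices (10): AB, AD, AE, AF, BD, BE, BF, DE, DF, EF
  2-simplices (5): ABD, ABF, ADE, BEF, DEF

giving chain groups C_0 ≅ Z^5, C_1 ≅ Z^10, C_2 ≅ Z^5.

∂_1: C_1 → C_0 maps an edge to its endpoints' difference, ∂[p,q] = q − p. For instance
  ∂EF = F − E.
The 5×10 boundary matrix has rank 4 and Smith normal form diag(1,1,1,1).

The boundary map ∂_2: C_2 → C_1 maps a triangle to the signed sum of its edges. For instance
  ∂ABD = BD − AD + AB,
  ∂DEF = EF − DF + DE.
As a 10×5 matrix over Z this has rank 5, with invariant factors (1,1,1,1,1).

Now H_k = ker ∂_k / im ∂_{k+1}, so:

  H_0: rank C_0 − rank ∂_1 = 5 − 4 = 1, and the invariant factors of ∂_1 are all 1, so H_0 = Z.
  H_1: rank ker ∂_1 − rank ∂_2 = (10 − 4) − 5 = 1, and the invariant factors of ∂_2 are all 1, so H_1 = Z.
  H_2: rank ker ∂_2 − rank ∂_3 = (5 − 5) − 0 = 0, and there is no ∂_3, so H_2 = 0.

As a check, the Euler characteristic is 5 − 10 + 5 = 0, which agrees with 1 − 1 + 0 = 0.
(K is a triangulation of the Möbius band.)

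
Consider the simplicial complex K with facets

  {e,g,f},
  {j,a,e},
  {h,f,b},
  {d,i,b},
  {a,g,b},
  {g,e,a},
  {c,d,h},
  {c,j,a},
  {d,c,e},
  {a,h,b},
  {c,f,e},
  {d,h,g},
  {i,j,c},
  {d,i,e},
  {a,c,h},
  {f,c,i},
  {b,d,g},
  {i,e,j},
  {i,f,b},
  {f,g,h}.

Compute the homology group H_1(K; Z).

H_1 = Z ⊕ Z/2Z.

Fix the vertex order a < b < c < d < e < f < g < h < i < j and write every simplex with vertices in increasing order. Then dim K = 2 and the simplices of K are:

  0-simplices (10): a, b, c, d, e, f, g, h, i, j
  1-simplices (30): ab, ac, ae, ag, ah, aj, bd, bf, bg, bh, bi, cd, ce, cf, ch, ci, cj, de, dg, dh, di, ef, eg, ei, ej, fg, fh, fi, gh, ij
  2-simplices (20): abg, abh, ach, acj, aeg, aej, bdg, bdi, bfh, bfi, cde, cdh, cef, cfi, cij, dei, dgh, efg, eij, fgh

so the chain groups are C_0 ≅ Z^10, C_1 ≅ Z^30, C_2 ≅ Z^20.

Boundary ∂_1: C_1 → C_0 sends each edge [p,q] (with p < q) to q − p. For instance
  ∂bd = d − b.
This gives a 10×30 integer matrix of rank 9; reducing to Smith normal form yields diagonal entries (1,1,1,1,1,1,1,1,1).

Boundary ∂_2: C_2 → C_1 acts by ∂[p,q,r] = [q,r] − [p,r] + [p,q]. For instance
  ∂cdh = dh − ch + cd,
  ∂aeg = eg − ag + ae.
The 30×20 boundary matrix has rank 20 and Smith normal form diag(1,1,1,1,1,1,1,1,1,1,1,1,1,1,1,1,1,1,1,2).

Computing H_k = (kernel of ∂_k) / (image of ∂_{k+1}):

  H_1: rank ker ∂_1 − rank ∂_2 = (30 − 9) − 20 = 1, and ∂_2 has invariant factor 2 > 1, so H_1 = Z ⊕ Z/2Z.

(K is a triangulation of the Klein bottle.)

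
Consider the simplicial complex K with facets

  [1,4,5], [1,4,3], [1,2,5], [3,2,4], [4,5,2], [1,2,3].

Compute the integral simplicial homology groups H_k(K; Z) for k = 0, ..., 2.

We work with the vertex ordering 1 < 2 < 3 < 4 < 5. The simplices of K, each written with vertices in increasing order, are:

  0-simplices (5): [1], [2], [3], [4], [5]
  1-simplices (9): [1,2], [1,3], [1,4], [1,5], [2,3], [2,4], [2,5], [3,4], [4,5]
  2-simplices (6): [1,2,3], [1,2,5], [1,3,4], [1,4,5], [2,3,4], [2,4,5]

so the chain groups are C_0 ≅ Z^5, C_1 ≅ Z^9, C_2 ≅ Z^6.

The boundary map ∂_1: C_1 → C_0 maps an edge to its endpoints' difference, ∂[p,q] = q − p. For instance
  ∂[1,3] = [3] − [1].
As a 5×9 matrix over Z this has rank 4, with invariant factors (1,1,1,1).

The boundary map ∂_2: C_2 → C_1 maps a triangle to the signed sum of its edges. For instance
  ∂[2,4,5] = [4,5] − [2,5] + [2,4],
  ∂[1,4,5] = [4,5] − [1,5] + [1,4].
As a 9×6 matrix over Z this has rank 5, with invariant factors (1,1,1,1,1).

Computing H_k = (kernel of ∂_k) / (image of ∂_{k+1}):

  H_0: rank C_0 − rank ∂_1 = 5 − 4 = 1, and the invariant factors of ∂_1 are all 1, so H_0 ≅ Z.
  H_1: rank ker ∂_1 − rank ∂_2 = (9 − 4) − 5 = 0, and the invariant factors of ∂_2 are all 1, so H_1 ≅ 0.
  H_2: rank ker ∂_2 − rank ∂_3 = (6 − 5) − 0 = 1, and there is no ∂_3, so H_2 ≅ Z.

As a check, the Euler characteristic is 5 − 9 + 6 = 2, which agrees with 1 − 0 + 1 = 2.

H_0 ≅ Z,  H_1 = 0,  H_2 ≅ Z.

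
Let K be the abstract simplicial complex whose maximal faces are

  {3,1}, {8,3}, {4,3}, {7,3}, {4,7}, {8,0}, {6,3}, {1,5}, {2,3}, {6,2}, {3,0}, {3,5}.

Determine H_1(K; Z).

H_1 = Z^4.

Order the vertices as 0 < 1 < 2 < 3 < 4 < 5 < 6 < 7 < 8. Listing each simplex with vertices in this order, K has dimension 1 with simplices:

  0-simplices (9): [0], [1], [2], [3], [4], [5], [6], [7], [8]
  1-simplices (12): [0,3], [0,8], [1,3], [1,5], [2,3], [2,6], [3,4], [3,5], [3,6], [3,7], [3,8], [4,7]

Hence C_0 ≅ Z^9, C_1 ≅ Z^12.

The boundary map ∂_1: C_1 → C_0 is given by ∂[p,q] = [q] − [p].
The 9×12 boundary matrix has rank 8 and Smith normal form diag(1,1,1,1,1,1,1,1).

Reading off H_k = ker ∂_k / im ∂_{k+1}:

  H_1: rank ker ∂_1 − rank ∂_2 = (12 − 8) − 0 = 4, and there is no ∂_2, so H_1 ≅ Z^4.

(K is a triangulation of a wedge of 4 circles.)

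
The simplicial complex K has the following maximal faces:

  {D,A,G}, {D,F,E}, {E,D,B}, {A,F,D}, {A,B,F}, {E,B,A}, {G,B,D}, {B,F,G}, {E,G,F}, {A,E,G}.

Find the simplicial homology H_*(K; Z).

Take the total order A < B < D < E < F < G on the vertex set. Then K (dimension 2) consists of the simplices:

  0-simplices (6): A, B, D, E, F, G
  1-simplices (15): AB, AD, AE, AF, AG, BD, BE, BF, BG, DE, DF, DG, EF, EG, FG
  2-simplices (10): ABE, ABF, ADF, ADG, AEG, BDE, BDG, BFG, DEF, EFG

so the chain groups are C_0 ≅ Z^6, C_1 ≅ Z^15, C_2 ≅ Z^10.

∂_1: C_1 → C_0 is given by ∂[p,q] = [q] − [p]. For instance
  ∂DF = F − D.
This gives a 6×15 integer matrix of rank 5; reducing to Smith normal form yields diagonal entries (1,1,1,1,1).

∂_2: C_2 → C_1 sends each 2-simplex [p,q,r] to [q,r] − [p,r] + [p,q]. For instance
  ∂EFG = FG − EG + EF,
  ∂BDE = DE − BE + BD.
As a 15×10 matrix over Z this has rank 10, with invariant factors (1,1,1,1,1,1,1,1,1,2).

Computing H_k = (kernel of ∂_k) / (image of ∂_{k+1}):

  H_0: rank C_0 − rank ∂_1 = 6 − 5 = 1, and the invariant factors of ∂_1 are all 1, so H_0 = Z.
  H_1: rank ker ∂_1 − rank ∂_2 = (15 − 5) − 10 = 0, and ∂_2 has invariant factor 2 > 1, so H_1 = Z_2.
  H_2: rank ker ∂_2 − rank ∂_3 = (10 − 10) − 0 = 0, and there is no ∂_3, so H_2 = 0.

H_0 ≅ Z,  H_1 ≅ Z_2,  H_2 = 0.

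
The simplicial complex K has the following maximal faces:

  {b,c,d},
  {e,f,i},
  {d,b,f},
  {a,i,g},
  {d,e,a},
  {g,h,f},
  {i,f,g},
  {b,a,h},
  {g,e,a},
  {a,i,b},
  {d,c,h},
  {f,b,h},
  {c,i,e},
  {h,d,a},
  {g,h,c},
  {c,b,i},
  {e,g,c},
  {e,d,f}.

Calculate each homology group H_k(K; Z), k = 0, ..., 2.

H_0 ≅ Z,  H_1 ≅ Z ⊕ Z_2,  H_2 = 0.

K has 9 vertices, 27 edges, 18 triangles.
rank ∂_0 = 0, rank ∂_1 = 8 ⇒ b_0 = 9 − 0 − 8 = 1; all invariant factors of ∂_1 are 1 so no torsion. So H_0 = Z.
rank ∂_1 = 8, rank ∂_2 = 18 ⇒ b_1 = 27 − 8 − 18 = 1; ∂_2 has invariant factor(s) [2] giving torsion. So H_1 = Z ⊕ Z_2.
rank ∂_2 = 18, rank ∂_3 = 0 ⇒ b_2 = 18 − 18 − 0 = 0. So H_2 = 0.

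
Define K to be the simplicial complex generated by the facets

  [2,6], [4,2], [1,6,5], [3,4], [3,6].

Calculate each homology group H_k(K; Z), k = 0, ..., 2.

Order the vertices as 1 < 2 < 3 < 4 < 5 < 6. Listing each simplex with vertices in this order, K has dimension 2 with simplices:

  0-simplices (6): [1], [2], [3], [4], [5], [6]
  1-simplices (7): [1,5], [1,6], [2,4], [2,6], [3,4], [3,6], [5,6]
  2-simplices (1): [1,5,6]

Hence C_0 ≅ Z^6, C_1 ≅ Z^7, C_2 ≅ Z^1.

∂_1: C_1 → C_0 sends each edge [p,q] (with p < q) to q − p. For instance
  ∂[5,6] = [6] − [5].
This gives a 6×7 integer matrix of rank 5; reducing to Smith normal form yields diagonal entries (1,1,1,1,1).

∂_2: C_2 → C_1 maps a triangle to the signed sum of its edges. For instance
  ∂[1,5,6] = [5,6] − [1,6] + [1,5].
The 7×1 boundary matrix has rank 1 and Smith normal form diag(1).

Now H_k = ker ∂_k / im ∂_{k+1}, so:

  H_0: rank C_0 − rank ∂_1 = 6 − 5 = 1, and the invariant factors of ∂_1 are all 1, so H_0 = Z.
  H_1: rank ker ∂_1 − rank ∂_2 = (7 − 5) − 1 = 1, and the invariant factors of ∂_2 are all 1, so H_1 = Z.
  H_2: rank ker ∂_2 − rank ∂_3 = (1 − 1) − 0 = 0, and there is no ∂_3, so H_2 = 0.

As a check, the Euler characteristic is 6 − 7 + 1 = 0, which agrees with 1 − 1 + 0 = 0.

H_0 ≅ Z,  H_1 ≅ Z,  H_2 = 0.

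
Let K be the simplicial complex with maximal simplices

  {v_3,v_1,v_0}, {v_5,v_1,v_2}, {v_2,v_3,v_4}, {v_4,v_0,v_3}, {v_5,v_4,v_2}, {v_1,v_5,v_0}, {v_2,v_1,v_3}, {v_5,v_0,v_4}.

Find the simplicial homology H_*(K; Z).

K has 6 vertices, 12 edges, 8 triangles.
rank ∂_0 = 0, rank ∂_1 = 5 ⇒ b_0 = 6 − 0 − 5 = 1; all invariant factors of ∂_1 are 1 so no torsion. So H_0 ≅ Z.
rank ∂_1 = 5, rank ∂_2 = 7 ⇒ b_1 = 12 − 5 − 7 = 0; all invariant factors of ∂_2 are 1 so no torsion. So H_1 ≅ 0.
rank ∂_2 = 7, rank ∂_3 = 0 ⇒ b_2 = 8 − 7 − 0 = 1. So H_2 ≅ Z.

H_0 ≅ Z,  H_1 = 0,  H_2 ≅ Z.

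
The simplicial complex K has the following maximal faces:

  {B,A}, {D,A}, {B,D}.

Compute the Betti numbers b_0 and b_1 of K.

b_0 = 1, b_1 = 1.

Take the total order A < B < D on the vertex set. Then K (dimension 1) consists of the simplices:

  0-simplices (3): A, B, D
  1-simplices (3): AB, AD, BD

giving chain groups C_0 ≅ Z^3, C_1 ≅ Z^3.

The boundary map ∂_1: C_1 → C_0 sends each edge [p,q] (with p < q) to q − p. For instance
  ∂AB = B − A.
As a 3×3 matrix over Z this has rank 2, with invariant factors (1,1).

Reading off H_k = ker ∂_k / im ∂_{k+1}:

  H_0: rank C_0 − rank ∂_1 = 3 − 2 = 1, and the invariant factors of ∂_1 are all 1, so H_0 = Z.
  H_1: rank ker ∂_1 − rank ∂_2 = (3 − 2) − 0 = 1, and there is no ∂_2, so H_1 = Z.

(K is a triangulation of the circle S^1.)

Hence the Betti numbers are b_0 = 1, b_1 = 1.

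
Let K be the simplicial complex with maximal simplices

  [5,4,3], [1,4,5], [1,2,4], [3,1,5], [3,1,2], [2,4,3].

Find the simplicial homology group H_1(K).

We work with the vertex ordering 1 < 2 < 3 < 4 < 5. The simplices of K, each written with vertices in increasing order, are:

  0-simplices (5): [1], [2], [3], [4], [5]
  1-simplices (9): [1,2], [1,3], [1,4], [1,5], [2,3], [2,4], [3,4], [3,5], [4,5]
  2-simplices (6): [1,2,3], [1,2,4], [1,3,5], [1,4,5], [2,3,4], [3,4,5]

so the chain groups are C_0 ≅ Z^5, C_1 ≅ Z^9, C_2 ≅ Z^6.

∂_1: C_1 → C_0 is given by ∂[p,q] = [q] − [p].
This gives a 5×9 integer matrix of rank 4; reducing to Smith normal form yields diagonal entries (1,1,1,1).

Boundary ∂_2: C_2 → C_1 sends each 2-simplex [p,q,r] to [q,r] − [p,r] + [p,q]. For instance
  ∂[3,4,5] = [4,5] − [3,5] + [3,4],
  ∂[2,3,4] = [3,4] − [2,4] + [2,3].
As a 9×6 matrix over Z this has rank 5, with invariant factors (1,1,1,1,1).

Now H_k = ker ∂_k / im ∂_{k+1}, so:

  H_1: rank ker ∂_1 − rank ∂_2 = (9 − 4) − 5 = 0, and the invariant factors of ∂_2 are all 1, so H_1 = 0.

H_1 = 0.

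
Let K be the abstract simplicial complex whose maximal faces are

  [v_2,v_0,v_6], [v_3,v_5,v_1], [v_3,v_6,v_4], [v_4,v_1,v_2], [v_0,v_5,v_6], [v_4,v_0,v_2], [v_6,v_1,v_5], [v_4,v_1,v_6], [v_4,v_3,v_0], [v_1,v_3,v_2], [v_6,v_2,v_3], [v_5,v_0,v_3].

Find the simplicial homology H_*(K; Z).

Take the total order v_0 < v_1 < v_2 < v_3 < v_4 < v_5 < v_6 on the vertex set. Then K (dimension 2) consists of the simplices:

  0-simplices (7): [v_0], [v_1], [v_2], [v_3], [v_4], [v_5], [v_6]
  1-simplices (18): (18 of them)
  2-simplices (12): (12 of them)

giving chain groups C_0 ≅ Z^7, C_1 ≅ Z^18, C_2 ≅ Z^12.

The boundary map ∂_1: C_1 → C_0 is given by ∂[p,q] = [q] − [p].
This gives a 7×18 integer matrix of rank 6; reducing to Smith normal form yields diagonal entries (1,1,1,1,1,1).

The boundary map ∂_2: C_2 → C_1 sends each 2-simplex [p,q,r] to [q,r] − [p,r] + [p,q]. For instance
  ∂[v_1,v_4,v_6] = [v_4,v_6] − [v_1,v_6] + [v_1,v_4],
  ∂[v_0,v_2,v_6] = [v_2,v_6] − [v_0,v_6] + [v_0,v_2].
The resulting 18×12 matrix has rank 12, and its Smith normal form has invariant factors (1,1,1,1,1,1,1,1,1,1,1,2).

Reading off H_k = ker ∂_k / im ∂_{k+1}:

  H_0: rank C_0 − rank ∂_1 = 7 − 6 = 1, and the invariant factors of ∂_1 are all 1, so H_0 ≅ Z.
  H_1: rank ker ∂_1 − rank ∂_2 = (18 − 6) − 12 = 0, and ∂_2 has invariant factor 2 > 1, so H_1 ≅ Z/2Z.
  H_2: rank ker ∂_2 − rank ∂_3 = (12 − 12) − 0 = 0, and there is no ∂_3, so H_2 ≅ 0.

As a check, the Euler characteristic is 7 − 18 + 12 = 1, which agrees with 1 − 0 + 0 = 1.
(K is a triangulation of the real projective plane RP^2.)

H_0 ≅ Z,  H_1 ≅ Z/2Z,  H_2 = 0.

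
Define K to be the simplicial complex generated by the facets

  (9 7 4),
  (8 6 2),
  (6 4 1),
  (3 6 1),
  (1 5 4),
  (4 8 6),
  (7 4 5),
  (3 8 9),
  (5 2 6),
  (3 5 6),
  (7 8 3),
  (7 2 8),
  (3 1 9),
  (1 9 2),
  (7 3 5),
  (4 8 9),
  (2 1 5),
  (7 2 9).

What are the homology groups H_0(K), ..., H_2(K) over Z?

H_0 = Z,  H_1 = Z ⊕ Z/2,  H_2 = 0.

We work with the vertex ordering 1 < 2 < 3 < 4 < 5 < 6 < 7 < 8 < 9. The simplices of K, each written with vertices in increasing order, are:

  0-simplices (9): [1], [2], [3], [4], [5], [6], [7], [8], [9]
  1-simplices (27): (27 of them)
  2-simplices (18): [1,2,5], [1,2,9], [1,3,6], [1,3,9], [1,4,5], [1,4,6], [2,5,6], [2,6,8], [2,7,8], [2,7,9], [3,5,6], [3,5,7], [3,7,8], [3,8,9], [4,5,7], [4,6,8], [4,7,9], [4,8,9]

giving chain groups C_0 ≅ Z^9, C_1 ≅ Z^27, C_2 ≅ Z^18.

∂_1: C_1 → C_0 is given by ∂[p,q] = [q] − [p].
As a 9×27 matrix over Z this has rank 8, with invariant factors (1,1,1,1,1,1,1,1).

Boundary ∂_2: C_2 → C_1 maps a triangle to the signed sum of its edges. For instance
  ∂[2,6,8] = [6,8] − [2,8] + [2,6],
  ∂[3,5,6] = [5,6] − [3,6] + [3,5].
The resulting 27×18 matrix has rank 18, and its Smith normal form has invariant factors (1,1,1,1,1,1,1,1,1,1,1,1,1,1,1,1,1,2).

Now H_k = ker ∂_k / im ∂_{k+1}, so:

  H_0: rank C_0 − rank ∂_1 = 9 − 8 = 1, and the invariant factors of ∂_1 are all 1, so H_0 = Z.
  H_1: rank ker ∂_1 − rank ∂_2 = (27 − 8) − 18 = 1, and ∂_2 has invariant factor 2 > 1, so H_1 = Z ⊕ Z/2.
  H_2: rank ker ∂_2 − rank ∂_3 = (18 − 18) − 0 = 0, and there is no ∂_3, so H_2 = 0.

As a check, the Euler characteristic is 9 − 27 + 18 = 0, which agrees with 1 − 1 + 0 = 0.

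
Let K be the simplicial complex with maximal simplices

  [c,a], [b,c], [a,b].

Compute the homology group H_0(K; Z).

H_0 ≅ Z.

Order the vertices as a < b < c. Listing each simplex with vertices in this order, K has dimension 1 with simplices:

  0-simplices (3): a, b, c
  1-simplices (3): ab, ac, bc

giving chain groups C_0 ≅ Z^3, C_1 ≅ Z^3.

Boundary ∂_1: C_1 → C_0 maps an edge to its endpoints' difference, ∂[p,q] = q − p.
As a 3×3 matrix over Z this has rank 2, with invariant factors (1,1).

Reading off H_k = ker ∂_k / im ∂_{k+1}:

  H_0: rank C_0 − rank ∂_1 = 3 − 2 = 1, and the invariant factors of ∂_1 are all 1, so H_0 ≅ Z.

(K is a triangulation of the circle S^1.)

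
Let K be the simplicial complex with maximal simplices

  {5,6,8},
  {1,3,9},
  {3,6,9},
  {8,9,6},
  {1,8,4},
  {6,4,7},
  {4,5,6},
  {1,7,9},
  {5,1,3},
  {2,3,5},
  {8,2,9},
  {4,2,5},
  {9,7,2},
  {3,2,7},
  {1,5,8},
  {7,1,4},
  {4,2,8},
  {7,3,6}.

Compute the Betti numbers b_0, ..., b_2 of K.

Order the vertices as 1 < 2 < 3 < 4 < 5 < 6 < 7 < 8 < 9. Listing each simplex with vertices in this order, K has dimension 2 with simplices:

  0-simplices (9): [1], [2], [3], [4], [5], [6], [7], [8], [9]
  1-simplices (27): (27 of them)
  2-simplices (18): [1,3,5], [1,3,9], [1,4,7], [1,4,8], [1,5,8], [1,7,9], [2,3,5], [2,3,7], [2,4,5], [2,4,8], [2,7,9], [2,8,9], [3,6,7], [3,6,9], [4,5,6], [4,6,7], [5,6,8], [6,8,9]

giving chain groups C_0 ≅ Z^9, C_1 ≅ Z^27, C_2 ≅ Z^18.

∂_1: C_1 → C_0 maps an edge to its endpoints' difference, ∂[p,q] = q − p.
This gives a 9×27 integer matrix of rank 8; reducing to Smith normal form yields diagonal entries (1,1,1,1,1,1,1,1).

The boundary map ∂_2: C_2 → C_1 maps a triangle to the signed sum of its edges. For instance
  ∂[1,7,9] = [7,9] − [1,9] + [1,7],
  ∂[5,6,8] = [6,8] − [5,8] + [5,6].
As a 27×18 matrix over Z this has rank 18, with invariant factors (1,1,1,1,1,1,1,1,1,1,1,1,1,1,1,1,1,2).

Reading off H_k = ker ∂_k / im ∂_{k+1}:

  H_0: rank C_0 − rank ∂_1 = 9 − 8 = 1, and the invariant factors of ∂_1 are all 1, so H_0 ≅ Z.
  H_1: rank ker ∂_1 − rank ∂_2 = (27 − 8) − 18 = 1, and ∂_2 has invariant factor 2 > 1, so H_1 ≅ Z ⊕ Z/2.
  H_2: rank ker ∂_2 − rank ∂_3 = (18 − 18) − 0 = 0, and there is no ∂_3, so H_2 ≅ 0.

(K is a triangulation of the Klein bottle.)

Hence the Betti numbers are b_0 = 1, b_1 = 1, b_2 = 0.

b_0 = 1, b_1 = 1, b_2 = 0.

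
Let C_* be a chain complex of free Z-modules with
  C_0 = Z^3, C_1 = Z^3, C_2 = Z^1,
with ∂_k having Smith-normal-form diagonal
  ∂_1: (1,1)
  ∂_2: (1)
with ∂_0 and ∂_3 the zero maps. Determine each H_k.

H_0 = Z,  H_1 = 0,  H_2 = 0.

H_0: b_0 = 3 − 0 − 2 = 1; torsion from ∂_1 factors > 1: none. So H_0 = Z.
H_1: b_1 = 3 − 2 − 1 = 0; torsion from ∂_2 factors > 1: none. So H_1 = 0.
H_2: b_2 = 1 − 1 − 0 = 0; torsion from ∂_3 factors > 1: none. So H_2 = 0.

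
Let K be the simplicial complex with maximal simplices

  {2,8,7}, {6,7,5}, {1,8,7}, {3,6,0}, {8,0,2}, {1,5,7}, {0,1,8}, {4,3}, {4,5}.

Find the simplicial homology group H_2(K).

H_2 = 0.

Fix the vertex order 0 < 1 < 2 < 3 < 4 < 5 < 6 < 7 < 8 and write every simplex with vertices in increasing order. Then dim K = 2 and the simplices of K are:

  0-simplices (9): [0], [1], [2], [3], [4], [5], [6], [7], [8]
  1-simplices (17): [0,1], [0,2], [0,3], [0,6], [0,8], [1,5], [1,7], [1,8], [2,7], [2,8], [3,4], [3,6], [4,5], [5,6], [5,7], [6,7], [7,8]
  2-simplices (7): [0,1,8], [0,2,8], [0,3,6], [1,5,7], [1,7,8], [2,7,8], [5,6,7]

giving chain groups C_0 ≅ Z^9, C_1 ≅ Z^17, C_2 ≅ Z^7.

∂_1: C_1 → C_0 is given by ∂[p,q] = [q] − [p].
This gives a 9×17 integer matrix of rank 8; reducing to Smith normal form yields diagonal entries (1,1,1,1,1,1,1,1).

Boundary ∂_2: C_2 → C_1 maps a triangle to the signed sum of its edges. For instance
  ∂[0,2,8] = [2,8] − [0,8] + [0,2],
  ∂[0,1,8] = [1,8] − [0,8] + [0,1].
The resulting 17×7 matrix has rank 7, and its Smith normal form has invariant factors (1,1,1,1,1,1,1).

Reading off H_k = ker ∂_k / im ∂_{k+1}:

  H_2: rank ker ∂_2 − rank ∂_3 = (7 − 7) − 0 = 0, and there is no ∂_3, so H_2 ≅ 0.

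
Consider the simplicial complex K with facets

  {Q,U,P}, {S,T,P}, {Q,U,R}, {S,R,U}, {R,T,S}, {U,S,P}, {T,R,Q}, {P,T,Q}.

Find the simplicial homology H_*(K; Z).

H_0 ≅ Z,  H_1 = 0,  H_2 ≅ Z.

Fix the vertex order P < Q < R < S < T < U and write every simplex with vertices in increasing order. Then dim K = 2 and the simplices of K are:

  0-simplices (6): P, Q, R, S, T, U
  1-simplices (12): PQ, PS, PT, PU, QR, QT, QU, RS, RT, RU, ST, SU
  2-simplices (8): PQT, PQU, PST, PSU, QRT, QRU, RST, RSU

so the chain groups are C_0 ≅ Z^6, C_1 ≅ Z^12, C_2 ≅ Z^8.

∂_1: C_1 → C_0 maps an edge to its endpoints' difference, ∂[p,q] = q − p. For instance
  ∂PQ = Q − P.
This gives a 6×12 integer matrix of rank 5; reducing to Smith normal form yields diagonal entries (1,1,1,1,1).

The boundary map ∂_2: C_2 → C_1 sends each 2-simplex [p,q,r] to [q,r] − [p,r] + [p,q]. For instance
  ∂QRT = RT − QT + QR,
  ∂PST = ST − PT + PS.
As a 12×8 matrix over Z this has rank 7, with invariant factors (1,1,1,1,1,1,1).

Reading off H_k = ker ∂_k / im ∂_{k+1}:

  H_0: rank C_0 − rank ∂_1 = 6 − 5 = 1, and the invariant factors of ∂_1 are all 1, so H_0 ≅ Z.
  H_1: rank ker ∂_1 − rank ∂_2 = (12 − 5) − 7 = 0, and the invariant factors of ∂_2 are all 1, so H_1 ≅ 0.
  H_2: rank ker ∂_2 − rank ∂_3 = (8 − 7) − 0 = 1, and there is no ∂_3, so H_2 ≅ Z.

As a check, the Euler characteristic is 6 − 12 + 8 = 2, which agrees with 1 − 0 + 1 = 2.
(K is a triangulation of the 2-sphere S^2.)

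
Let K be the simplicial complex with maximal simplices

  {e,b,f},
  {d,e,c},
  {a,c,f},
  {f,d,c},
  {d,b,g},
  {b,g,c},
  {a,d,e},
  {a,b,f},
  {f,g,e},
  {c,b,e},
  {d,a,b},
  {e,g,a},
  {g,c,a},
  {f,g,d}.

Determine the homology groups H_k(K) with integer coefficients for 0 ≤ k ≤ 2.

H_0 ≅ Z,  H_1 ≅ Z^2,  H_2 ≅ Z.

Take the total order a < b < c < d < e < f < g on the vertex set. Then K (dimension 2) consists of the simplices:

  0-simplices (7): a, b, c, d, e, f, g
  1-simplices (21): ab, ac, ad, ae, af, ag, bc, bd, be, bf, bg, cd, ce, cf, cg, de, df, dg, ef, eg, fg
  2-simplices (14): abd, abf, acf, acg, ade, aeg, bce, bcg, bdg, bef, cde, cdf, dfg, efg

giving chain groups C_0 ≅ Z^7, C_1 ≅ Z^21, C_2 ≅ Z^14.

∂_1: C_1 → C_0 is given by ∂[p,q] = [q] − [p]. For instance
  ∂eg = g − e.
The 7×21 boundary matrix has rank 6 and Smith normal form diag(1,1,1,1,1,1).

The boundary map ∂_2: C_2 → C_1 maps a triangle to the signed sum of its edges. For instance
  ∂bce = ce − be + bc,
  ∂cde = de − ce + cd.
This gives a 21×14 integer matrix of rank 13; reducing to Smith normal form yields diagonal entries (1,1,1,1,1,1,1,1,1,1,1,1,1).

Computing H_k = (kernel of ∂_k) / (image of ∂_{k+1}):

  H_0: rank C_0 − rank ∂_1 = 7 − 6 = 1, and the invariant factors of ∂_1 are all 1, so H_0 ≅ Z.
  H_1: rank ker ∂_1 − rank ∂_2 = (21 − 6) − 13 = 2, and the invariant factors of ∂_2 are all 1, so H_1 ≅ Z^2.
  H_2: rank ker ∂_2 − rank ∂_3 = (14 − 13) − 0 = 1, and there is no ∂_3, so H_2 ≅ Z.

As a check, the Euler characteristic is 7 − 21 + 14 = 0, which agrees with 1 − 2 + 1 = 0.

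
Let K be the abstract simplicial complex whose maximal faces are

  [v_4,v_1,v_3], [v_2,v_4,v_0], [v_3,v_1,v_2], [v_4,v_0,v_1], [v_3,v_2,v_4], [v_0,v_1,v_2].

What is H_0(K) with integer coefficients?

We work with the vertex ordering v_0 < v_1 < v_2 < v_3 < v_4. The simplices of K, each written with vertices in increasing order, are:

  0-simplices (5): [v_0], [v_1], [v_2], [v_3], [v_4]
  1-simplices (9): [v_0,v_1], [v_0,v_2], [v_0,v_4], [v_1,v_2], [v_1,v_3], [v_1,v_4], [v_2,v_3], [v_2,v_4], [v_3,v_4]
  2-simplices (6): [v_0,v_1,v_2], [v_0,v_1,v_4], [v_0,v_2,v_4], [v_1,v_2,v_3], [v_1,v_3,v_4], [v_2,v_3,v_4]

so the chain groups are C_0 ≅ Z^5, C_1 ≅ Z^9, C_2 ≅ Z^6.

The boundary map ∂_1: C_1 → C_0 sends each edge [p,q] (with p < q) to q − p. For instance
  ∂[v_2,v_4] = [v_4] − [v_2].
The resulting 5×9 matrix has rank 4, and its Smith normal form has invariant factors (1,1,1,1).

The boundary map ∂_2: C_2 → C_1 sends each 2-simplex [p,q,r] to [q,r] − [p,r] + [p,q]. For instance
  ∂[v_0,v_2,v_4] = [v_2,v_4] − [v_0,v_4] + [v_0,v_2],
  ∂[v_2,v_3,v_4] = [v_3,v_4] − [v_2,v_4] + [v_2,v_3].
The resulting 9×6 matrix has rank 5, and its Smith normal form has invariant factors (1,1,1,1,1).

Now H_k = ker ∂_k / im ∂_{k+1}, so:

  H_0: rank C_0 − rank ∂_1 = 5 − 4 = 1, and the invariant factors of ∂_1 are all 1, so H_0 ≅ Z.

H_0 ≅ Z.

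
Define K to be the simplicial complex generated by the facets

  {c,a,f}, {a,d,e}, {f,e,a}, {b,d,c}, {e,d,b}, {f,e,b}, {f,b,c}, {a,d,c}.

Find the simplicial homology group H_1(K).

Order the vertices as a < b < c < d < e < f. Listing each simplex with vertices in this order, K has dimension 2 with simplices:

  0-simplices (6): a, b, c, d, e, f
  1-simplices (12): ac, ad, ae, af, bc, bd, be, bf, cd, cf, de, ef
  2-simplices (8): acd, acf, ade, aef, bcd, bcf, bde, bef

so the chain groups are C_0 ≅ Z^6, C_1 ≅ Z^12, C_2 ≅ Z^8.

Boundary ∂_1: C_1 → C_0 maps an edge to its endpoints' difference, ∂[p,q] = q − p.
As a 6×12 matrix over Z this has rank 5, with invariant factors (1,1,1,1,1).

∂_2: C_2 → C_1 maps a triangle to the signed sum of its edges. For instance
  ∂bde = de − be + bd,
  ∂aef = ef − af + ae.
The 12×8 boundary matrix has rank 7 and Smith normal form diag(1,1,1,1,1,1,1).

From H_k ≅ ker(∂_k) / im(∂_{k+1}) we obtain:

  H_1: rank ker ∂_1 − rank ∂_2 = (12 − 5) − 7 = 0, and the invariant factors of ∂_2 are all 1, so H_1 ≅ 0.

H_1 = 0.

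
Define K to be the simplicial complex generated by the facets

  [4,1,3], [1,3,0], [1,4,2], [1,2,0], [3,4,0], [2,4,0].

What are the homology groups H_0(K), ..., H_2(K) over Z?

H_0 ≅ Z,  H_1 = 0,  H_2 ≅ Z.

Take the total order 0 < 1 < 2 < 3 < 4 on the vertex set. Then K (dimension 2) consists of the simplices:

  0-simplices (5): [0], [1], [2], [3], [4]
  1-simplices (9): [0,1], [0,2], [0,3], [0,4], [1,2], [1,3], [1,4], [2,4], [3,4]
  2-simplices (6): [0,1,2], [0,1,3], [0,2,4], [0,3,4], [1,2,4], [1,3,4]

Hence C_0 ≅ Z^5, C_1 ≅ Z^9, C_2 ≅ Z^6.

∂_1: C_1 → C_0 is given by ∂[p,q] = [q] − [p]. For instance
  ∂[0,2] = [2] − [0].
This gives a 5×9 integer matrix of rank 4; reducing to Smith normal form yields diagonal entries (1,1,1,1).

∂_2: C_2 → C_1 maps a triangle to the signed sum of its edges. For instance
  ∂[1,2,4] = [2,4] − [1,4] + [1,2],
  ∂[0,3,4] = [3,4] − [0,4] + [0,3].
The resulting 9×6 matrix has rank 5, and its Smith normal form has invariant factors (1,1,1,1,1).

From H_k ≅ ker(∂_k) / im(∂_{k+1}) we obtain:

  H_0: rank C_0 − rank ∂_1 = 5 − 4 = 1, and the invariant factors of ∂_1 are all 1, so H_0 ≅ Z.
  H_1: rank ker ∂_1 − rank ∂_2 = (9 − 4) − 5 = 0, and the invariant factors of ∂_2 are all 1, so H_1 ≅ 0.
  H_2: rank ker ∂_2 − rank ∂_3 = (6 − 5) − 0 = 1, and there is no ∂_3, so H_2 ≅ Z.

As a check, the Euler characteristic is 5 − 9 + 6 = 2, which agrees with 1 − 0 + 1 = 2.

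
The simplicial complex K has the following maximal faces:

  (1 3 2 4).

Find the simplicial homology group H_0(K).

H_0 ≅ Z.

K has 4 vertices, 6 edges, 4 triangles, 1 3-simplex.
rank ∂_0 = 0, rank ∂_1 = 3 ⇒ b_0 = 4 − 0 − 3 = 1; all invariant factors of ∂_1 are 1 so no torsion. So H_0 = Z.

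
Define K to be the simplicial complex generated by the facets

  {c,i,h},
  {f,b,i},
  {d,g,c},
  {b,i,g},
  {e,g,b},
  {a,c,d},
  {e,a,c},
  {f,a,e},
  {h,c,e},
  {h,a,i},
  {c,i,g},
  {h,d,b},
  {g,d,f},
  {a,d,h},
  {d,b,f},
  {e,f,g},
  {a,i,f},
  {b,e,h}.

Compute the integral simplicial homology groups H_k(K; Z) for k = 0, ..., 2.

H_0 = Z,  H_1 = Z ⊕ Z/2,  H_2 = 0.

K has 9 vertices, 27 edges, 18 triangles.
rank ∂_0 = 0, rank ∂_1 = 8 ⇒ b_0 = 9 − 0 − 8 = 1; all invariant factors of ∂_1 are 1 so no torsion. So H_0 = Z.
rank ∂_1 = 8, rank ∂_2 = 18 ⇒ b_1 = 27 − 8 − 18 = 1; ∂_2 has invariant factor(s) [2] giving torsion. So H_1 = Z ⊕ Z/2.
rank ∂_2 = 18, rank ∂_3 = 0 ⇒ b_2 = 18 − 18 − 0 = 0. So H_2 = 0.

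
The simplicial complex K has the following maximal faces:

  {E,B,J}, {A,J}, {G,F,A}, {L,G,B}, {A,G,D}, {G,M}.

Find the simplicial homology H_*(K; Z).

We work with the vertex ordering A < B < D < E < F < G < J < L < M. The simplices of K, each written with vertices in increasing order, are:

  0-simplices (9): A, B, D, E, F, G, J, L, M
  1-simplices (13): AD, AF, AG, AJ, BE, BG, BJ, BL, DG, EJ, FG, GL, GM
  2-simplices (4): ADG, AFG, BEJ, BGL

so the chain groups are C_0 ≅ Z^9, C_1 ≅ Z^13, C_2 ≅ Z^4.

Boundary ∂_1: C_1 → C_0 sends each edge [p,q] (with p < q) to q − p. For instance
  ∂AJ = J − A.
This gives a 9×13 integer matrix of rank 8; reducing to Smith normal form yields diagonal entries (1,1,1,1,1,1,1,1).

The boundary map ∂_2: C_2 → C_1 sends each 2-simplex [p,q,r] to [q,r] − [p,r] + [p,q]. For instance
  ∂BGL = GL − BL + BG,
  ∂AFG = FG − AG + AF.
This gives a 13×4 integer matrix of rank 4; reducing to Smith normal form yields diagonal entries (1,1,1,1).

Reading off H_k = ker ∂_k / im ∂_{k+1}:

  H_0: rank C_0 − rank ∂_1 = 9 − 8 = 1, and the invariant factors of ∂_1 are all 1, so H_0 ≅ Z.
  H_1: rank ker ∂_1 − rank ∂_2 = (13 − 8) − 4 = 1, and the invariant factors of ∂_2 are all 1, so H_1 ≅ Z.
  H_2: rank ker ∂_2 − rank ∂_3 = (4 − 4) − 0 = 0, and there is no ∂_3, so H_2 ≅ 0.

As a check, the Euler characteristic is 9 − 13 + 4 = 0, which agrees with 1 − 1 + 0 = 0.

H_0 = Z,  H_1 = Z,  H_2 = 0.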